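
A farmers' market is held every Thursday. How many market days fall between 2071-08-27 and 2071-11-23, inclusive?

2071-08-27 is a Thursday.
That's 89 days from start to end, counting both.
89 = 7 × 12 + 5, so there are 12 full weeks plus 5 extra days.
Each full week contributes one Thursday: 12 so far.
The 5 extra days are Thu, Fri, Sat, Sun, Mon — 1 of them qualifies.
Total: 12 + 1 = 13.

13 Thursdays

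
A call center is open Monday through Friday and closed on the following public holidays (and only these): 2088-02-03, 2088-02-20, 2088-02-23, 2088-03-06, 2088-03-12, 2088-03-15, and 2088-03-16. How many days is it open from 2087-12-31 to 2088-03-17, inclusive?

2087-12-31 is a Wednesday.
The range spans 78 days (inclusive of both endpoints).
78 = 7 × 11 + 1, so there are 11 full weeks plus 1 extra day.
Each full week contributes 5 weekdays (Mon–Fri): 11 × 5 = 55.
The 1 extra day is Wed — 1 of them qualifies.
Total: 55 + 1 = 56.
Holidays: 2088-02-03 (Tue); 2088-02-20 (Fri); 2088-02-23 (Mon); 2088-03-06 (Sat); 2088-03-12 (Fri); 2088-03-15 (Mon); 2088-03-16 (Tue).
6 of the 7 holidays fall on weekdays; the rest are weekends and were already excluded.
Business days: 56 − 6 = 50.

50 working days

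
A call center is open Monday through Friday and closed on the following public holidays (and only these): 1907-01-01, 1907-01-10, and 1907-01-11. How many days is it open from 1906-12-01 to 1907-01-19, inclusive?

32 business days

1906-12-01 is a Saturday.
From 1906-12-01 to 1907-01-19 is 50 days inclusive.
50 = 7 × 7 + 1, so there are 7 full weeks plus 1 extra day.
Each full week contributes 5 weekdays (Mon–Fri): 7 × 5 = 35.
The 1 extra day is Sat — none qualify.
Total: 35 + 0 = 35.
Holidays: 1907-01-01 (Tue); 1907-01-10 (Thu); 1907-01-11 (Fri).
All 3 holidays fall on weekdays, so subtract 3.
Business days: 35 − 3 = 32.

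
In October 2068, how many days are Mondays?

2068-10-01 is a Monday.
That's 31 days from start to end, counting both.
31 = 7 × 4 + 3, so there are 4 full weeks plus 3 extra days.
Each full week contributes one Monday: 4 so far.
The 3 extra days are Monday, Tuesday, Wednesday — 1 of them qualifies.
Total: 4 + 1 = 5.

5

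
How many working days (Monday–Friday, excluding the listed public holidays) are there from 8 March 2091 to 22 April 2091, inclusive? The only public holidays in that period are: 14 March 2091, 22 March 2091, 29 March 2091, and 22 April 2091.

29

8 March 2091 is a Thursday.
From 8 March 2091 to 22 April 2091 is 46 days inclusive.
46 = 7 × 6 + 4, so there are 6 full weeks plus 4 extra days.
Each full week contributes 5 weekdays (Mon–Fri): 6 × 5 = 30.
The 4 extra days are Thu, Fri, Sat, Sun — 2 of them qualify.
Total: 30 + 2 = 32.
Holidays: 14 March 2091 (Wed); 22 March 2091 (Thu); 29 March 2091 (Thu); 22 April 2091 (Sun).
3 of the 4 holidays fall on weekdays; the rest are weekends and were already excluded.
Business days: 32 − 3 = 29.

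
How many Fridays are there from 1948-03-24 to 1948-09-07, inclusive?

1948-03-24 is a Wednesday.
That's 168 days from start to end, counting both.
168 = 7 × 24, so the span is exactly 24 full weeks.
Each full week contributes one Friday: 24 so far.

24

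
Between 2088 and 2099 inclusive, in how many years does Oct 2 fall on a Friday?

2

Day of week of October 2 in each year:
2088: Sat, 2089: Sun, 2090: Mon, 2091: Tue, 2092: Thu, 2093: Fri ✓, 2094: Sat, 2095: Sun, 2096: Tue, 2097: Wed, 2098: Thu, 2099: Fri ✓
Fridays: 2093, 2099.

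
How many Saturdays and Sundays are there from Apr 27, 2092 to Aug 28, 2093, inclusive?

139

Apr 27, 2092 is a Sunday.
That's 489 days from start to end, counting both.
489 = 7 × 69 + 6, so there are 69 full weeks plus 6 extra days.
Each full week contributes 2 weekend days (Sat, Sun): 69 × 2 = 138.
The 6 extra days are Sunday, Monday, Tuesday, Wednesday, Thursday, Friday — 1 of them qualifies.
Total: 138 + 1 = 139.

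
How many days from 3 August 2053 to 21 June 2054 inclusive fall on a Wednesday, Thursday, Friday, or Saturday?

3 August 2053 is a Sunday.
That's 323 days from start to end, counting both.
323 = 7 × 46 + 1, so there are 46 full weeks plus 1 extra day.
Each full week contributes 4 days from the set (Wed, Thu, Fri, Sat): 46 × 4 = 184.
The 1 extra day is Sun — none qualify.
Total: 184 + 0 = 184.

184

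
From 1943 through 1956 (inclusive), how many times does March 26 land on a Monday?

3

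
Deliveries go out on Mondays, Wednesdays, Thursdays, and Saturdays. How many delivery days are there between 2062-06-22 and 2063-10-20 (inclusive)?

278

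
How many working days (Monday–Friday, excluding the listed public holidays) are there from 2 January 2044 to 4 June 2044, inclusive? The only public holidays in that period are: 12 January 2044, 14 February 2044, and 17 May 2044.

108

2 January 2044 is a Saturday.
From 2 January 2044 to 4 June 2044 is 155 days inclusive.
155 = 7 × 22 + 1, so there are 22 full weeks plus 1 extra day.
Each full week contributes 5 weekdays (Mon–Fri): 22 × 5 = 110.
The 1 extra day is Saturday — none qualify.
Total: 110 + 0 = 110.
Holidays: 12 January 2044 (Tue); 14 February 2044 (Sun); 17 May 2044 (Tue).
2 of the 3 holidays fall on weekdays; the rest are weekends and were already excluded.
Business days: 110 − 2 = 108.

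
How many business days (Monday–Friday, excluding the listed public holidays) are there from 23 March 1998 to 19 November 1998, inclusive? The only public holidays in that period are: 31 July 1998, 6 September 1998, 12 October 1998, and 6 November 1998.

171 business days

23 March 1998 is a Monday.
From 23 March 1998 to 19 November 1998 is 242 days inclusive.
242 = 7 × 34 + 4, so there are 34 full weeks plus 4 extra days.
Each full week contributes 5 weekdays (Mon–Fri): 34 × 5 = 170.
The 4 extra days are Monday, Tuesday, Wednesday, Thursday — 4 of them qualify.
Total: 170 + 4 = 174.
Holidays: 31 July 1998 (Fri); 6 September 1998 (Sun); 12 October 1998 (Mon); 6 November 1998 (Fri).
3 of the 4 holidays fall on weekdays; the rest are weekends and were already excluded.
Business days: 174 − 3 = 171.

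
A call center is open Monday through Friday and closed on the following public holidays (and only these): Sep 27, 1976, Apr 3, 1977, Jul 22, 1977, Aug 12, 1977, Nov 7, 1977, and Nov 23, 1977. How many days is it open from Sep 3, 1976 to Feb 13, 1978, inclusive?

Sep 3, 1976 is a Friday.
That's 529 days from start to end, counting both.
529 = 7 × 75 + 4, so there are 75 full weeks plus 4 extra days.
Each full week contributes 5 weekdays (Mon–Fri): 75 × 5 = 375.
The 4 extra days are Friday, Saturday, Sunday, Monday — 2 of them qualify.
Total: 375 + 2 = 377.
Holidays: Sep 27, 1976 (Mon); Apr 3, 1977 (Sun); Jul 22, 1977 (Fri); Aug 12, 1977 (Fri); Nov 7, 1977 (Mon); Nov 23, 1977 (Wed).
5 of the 6 holidays fall on weekdays; the rest are weekends and were already excluded.
Business days: 377 − 5 = 372.

372 business days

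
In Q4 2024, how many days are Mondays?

13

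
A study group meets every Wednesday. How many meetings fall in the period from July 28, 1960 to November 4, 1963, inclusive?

170

July 28, 1960 is a Thursday.
From July 28, 1960 to November 4, 1963 is 1195 days inclusive.
1195 = 7 × 170 + 5, so there are 170 full weeks plus 5 extra days.
Each full week contributes one Wednesday: 170 so far.
The 5 extra days are Thursday, Friday, Saturday, Sunday, Monday — none qualify.
Total: 170 + 0 = 170.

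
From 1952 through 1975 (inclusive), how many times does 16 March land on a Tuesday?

Day of week of March 16 in each year:
1952: Sun, 1953: Mon, 1954: Tue ✓, 1955: Wed, 1956: Fri, 1957: Sat, 1958: Sun, 1959: Mon, 1960: Wed, 1961: Thu, 1962: Fri, 1963: Sat, 1964: Mon, 1965: Tue ✓, 1966: Wed, 1967: Thu, 1968: Sat, 1969: Sun, 1970: Mon, 1971: Tue ✓, 1972: Thu, 1973: Fri, 1974: Sat, 1975: Sun
Tuesdays: 1954, 1965, 1971.

3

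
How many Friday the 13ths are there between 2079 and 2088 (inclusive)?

17

Friday-the-13ths by year:
2079: Jan, Oct
2080: Sep, Dec
2081: Jun
2082: Feb, Mar, Nov
2083: Aug
2084: Oct
2085: Apr, Jul
2086: Sep, Dec
2087: Jun
2088: Feb, Aug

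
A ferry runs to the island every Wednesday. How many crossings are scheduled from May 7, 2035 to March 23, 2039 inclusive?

203 Wednesdays

May 7, 2035 is a Monday.
That's 1417 days from start to end, counting both.
1417 = 7 × 202 + 3, so there are 202 full weeks plus 3 extra days.
Each full week contributes one Wednesday: 202 so far.
The 3 extra days are Mon, Tue, Wed — 1 of them qualifies.
Total: 202 + 1 = 203.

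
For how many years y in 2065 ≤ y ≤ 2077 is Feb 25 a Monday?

2

Day of week of February 25 in each year:
2065: Wed, 2066: Thu, 2067: Fri, 2068: Sat, 2069: Mon ✓, 2070: Tue, 2071: Wed, 2072: Thu, 2073: Sat, 2074: Sun, 2075: Mon ✓, 2076: Tue, 2077: Thu
Mondays: 2069, 2075.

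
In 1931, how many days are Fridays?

1 January 1931 is a Thursday.
From 1 January 1931 to 31 December 1931 is 365 days inclusive.
365 = 7 × 52 + 1, so there are 52 full weeks plus 1 extra day.
Each full week contributes one Friday: 52 so far.
The 1 extra day is Thu — none qualify.
Total: 52 + 0 = 52.

52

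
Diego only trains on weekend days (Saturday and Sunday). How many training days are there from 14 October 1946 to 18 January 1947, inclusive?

14 October 1946 is a Monday.
The range spans 97 days (inclusive of both endpoints).
97 = 7 × 13 + 6, so there are 13 full weeks plus 6 extra days.
Each full week contributes 2 weekend days (Sat, Sun): 13 × 2 = 26.
The 6 extra days are Mon, Tue, Wed, Thu, Fri, Sat — 1 of them qualifies.
Total: 26 + 1 = 27.

27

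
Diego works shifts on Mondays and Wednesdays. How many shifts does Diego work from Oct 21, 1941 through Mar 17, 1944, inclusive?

251

Oct 21, 1941 is a Tuesday.
The range spans 879 days (inclusive of both endpoints).
879 = 7 × 125 + 4, so there are 125 full weeks plus 4 extra days.
Each full week contributes 2 days from the set (Mon, Wed): 125 × 2 = 250.
The 4 extra days are Tue, Wed, Thu, Fri — 1 of them qualifies.
Total: 250 + 1 = 251.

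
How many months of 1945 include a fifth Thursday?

4

A month has five Thursdays exactly when Thursday falls within its first (length − 28) days.
Jan: 31 days, starts Mon → 5 of Mon, Tue, Wed
Feb: 28 days, starts Thu → 5 of (none)
Mar: 31 days, starts Thu → 5 of Thu, Fri, Sat ✓
Apr: 30 days, starts Sun → 5 of Sun, Mon
May: 31 days, starts Tue → 5 of Tue, Wed, Thu ✓
Jun: 30 days, starts Fri → 5 of Fri, Sat
Jul: 31 days, starts Sun → 5 of Sun, Mon, Tue
Aug: 31 days, starts Wed → 5 of Wed, Thu, Fri ✓
Sep: 30 days, starts Sat → 5 of Sat, Sun
Oct: 31 days, starts Mon → 5 of Mon, Tue, Wed
Nov: 30 days, starts Thu → 5 of Thu, Fri ✓
Dec: 31 days, starts Sat → 5 of Sat, Sun, Mon
Months with five Thursdays: Mar, May, Aug, Nov.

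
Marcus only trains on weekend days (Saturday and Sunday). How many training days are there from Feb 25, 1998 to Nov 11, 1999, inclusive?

Feb 25, 1998 is a Wednesday.
The range spans 625 days (inclusive of both endpoints).
625 = 7 × 89 + 2, so there are 89 full weeks plus 2 extra days.
Each full week contributes 2 weekend days (Sat, Sun): 89 × 2 = 178.
The 2 extra days are Wednesday, Thursday — none qualify.
Total: 178 + 0 = 178.

178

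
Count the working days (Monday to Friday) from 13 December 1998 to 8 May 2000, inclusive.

13 December 1998 is a Sunday.
That's 513 days from start to end, counting both.
513 = 7 × 73 + 2, so there are 73 full weeks plus 2 extra days.
Each full week contributes 5 weekdays (Mon–Fri): 73 × 5 = 365.
The 2 extra days are Sunday, Monday — 1 of them qualifies.
Total: 365 + 1 = 366.

366 weekdays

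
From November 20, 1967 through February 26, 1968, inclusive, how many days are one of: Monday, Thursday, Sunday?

43

November 20, 1967 is a Monday.
From November 20, 1967 to February 26, 1968 is 99 days inclusive.
99 = 7 × 14 + 1, so there are 14 full weeks plus 1 extra day.
Each full week contributes 3 days from the set (Mon, Thu, Sun): 14 × 3 = 42.
The 1 extra day is Monday — 1 of them qualifies.
Total: 42 + 1 = 43.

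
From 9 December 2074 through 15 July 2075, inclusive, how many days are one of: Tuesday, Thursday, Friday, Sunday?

9 December 2074 is a Sunday.
The range spans 219 days (inclusive of both endpoints).
219 = 7 × 31 + 2, so there are 31 full weeks plus 2 extra days.
Each full week contributes 4 days from the set (Tue, Thu, Fri, Sun): 31 × 4 = 124.
The 2 extra days are Sun, Mon — 1 of them qualifies.
Total: 124 + 1 = 125.

125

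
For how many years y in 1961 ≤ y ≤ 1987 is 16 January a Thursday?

Day of week of January 16 in each year:
1961: Mon, 1962: Tue, 1963: Wed, 1964: Thu ✓, 1965: Sat, 1966: Sun, 1967: Mon, 1968: Tue, 1969: Thu ✓, 1970: Fri, 1971: Sat, 1972: Sun, 1973: Tue, 1974: Wed, 1975: Thu ✓, 1976: Fri, 1977: Sun, 1978: Mon, 1979: Tue, 1980: Wed, 1981: Fri, 1982: Sat, 1983: Sun, 1984: Mon, 1985: Wed, 1986: Thu ✓, 1987: Fri
Thursdays: 1964, 1969, 1975, 1986.

4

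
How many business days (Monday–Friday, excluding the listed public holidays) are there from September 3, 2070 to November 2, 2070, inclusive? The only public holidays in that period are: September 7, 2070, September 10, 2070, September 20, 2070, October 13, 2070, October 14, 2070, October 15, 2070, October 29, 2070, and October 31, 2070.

September 3, 2070 is a Wednesday.
From September 3, 2070 to November 2, 2070 is 61 days inclusive.
61 = 7 × 8 + 5, so there are 8 full weeks plus 5 extra days.
Each full week contributes 5 weekdays (Mon–Fri): 8 × 5 = 40.
The 5 extra days are Wed, Thu, Fri, Sat, Sun — 3 of them qualify.
Total: 40 + 3 = 43.
Holidays: September 7, 2070 (Sun); September 10, 2070 (Wed); September 20, 2070 (Sat); October 13, 2070 (Mon); October 14, 2070 (Tue); October 15, 2070 (Wed); October 29, 2070 (Wed); October 31, 2070 (Fri).
6 of the 8 holidays fall on weekdays; the rest are weekends and were already excluded.
Business days: 43 − 6 = 37.

37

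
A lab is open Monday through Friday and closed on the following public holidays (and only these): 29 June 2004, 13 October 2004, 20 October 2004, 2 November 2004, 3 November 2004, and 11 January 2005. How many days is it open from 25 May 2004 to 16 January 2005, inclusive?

25 May 2004 is a Tuesday.
That's 237 days from start to end, counting both.
237 = 7 × 33 + 6, so there are 33 full weeks plus 6 extra days.
Each full week contributes 5 weekdays (Mon–Fri): 33 × 5 = 165.
The 6 extra days are Tue, Wed, Thu, Fri, Sat, Sun — 4 of them qualify.
Total: 165 + 4 = 169.
Holidays: 29 June 2004 (Tue); 13 October 2004 (Wed); 20 October 2004 (Wed); 2 November 2004 (Tue); 3 November 2004 (Wed); 11 January 2005 (Tue).
All 6 holidays fall on weekdays, so subtract 6.
Business days: 169 − 6 = 163.

163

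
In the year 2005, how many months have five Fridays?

4

A month has five Fridays exactly when Friday falls within its first (length − 28) days.
Jan: 31 days, starts Sat → 5 of Sat, Sun, Mon
Feb: 28 days, starts Tue → 5 of (none)
Mar: 31 days, starts Tue → 5 of Tue, Wed, Thu
Apr: 30 days, starts Fri → 5 of Fri, Sat ✓
May: 31 days, starts Sun → 5 of Sun, Mon, Tue
Jun: 30 days, starts Wed → 5 of Wed, Thu
Jul: 31 days, starts Fri → 5 of Fri, Sat, Sun ✓
Aug: 31 days, starts Mon → 5 of Mon, Tue, Wed
Sep: 30 days, starts Thu → 5 of Thu, Fri ✓
Oct: 31 days, starts Sat → 5 of Sat, Sun, Mon
Nov: 30 days, starts Tue → 5 of Tue, Wed
Dec: 31 days, starts Thu → 5 of Thu, Fri, Sat ✓
Months with five Fridays: Apr, Jul, Sep, Dec.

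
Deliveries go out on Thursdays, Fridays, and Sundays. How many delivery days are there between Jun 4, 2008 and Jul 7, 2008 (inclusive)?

15

Jun 4, 2008 is a Wednesday.
The range spans 34 days (inclusive of both endpoints).
34 = 7 × 4 + 6, so there are 4 full weeks plus 6 extra days.
Each full week contributes 3 days from the set (Thu, Fri, Sun): 4 × 3 = 12.
The 6 extra days are Wednesday, Thursday, Friday, Saturday, Sunday, Monday — 3 of them qualify.
Total: 12 + 3 = 15.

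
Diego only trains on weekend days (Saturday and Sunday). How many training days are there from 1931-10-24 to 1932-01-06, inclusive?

22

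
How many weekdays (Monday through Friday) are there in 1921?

260 weekdays

Jan 1, 1921 is a Saturday.
That's 365 days from start to end, counting both.
365 = 7 × 52 + 1, so there are 52 full weeks plus 1 extra day.
Each full week contributes 5 weekdays (Mon–Fri): 52 × 5 = 260.
The 1 extra day is Saturday — none qualify.
Total: 260 + 0 = 260.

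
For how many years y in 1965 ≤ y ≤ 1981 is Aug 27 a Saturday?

2

Day of week of August 27 in each year:
1965: Fri, 1966: Sat ✓, 1967: Sun, 1968: Tue, 1969: Wed, 1970: Thu, 1971: Fri, 1972: Sun, 1973: Mon, 1974: Tue, 1975: Wed, 1976: Fri, 1977: Sat ✓, 1978: Sun, 1979: Mon, 1980: Wed, 1981: Thu
Saturdays: 1966, 1977.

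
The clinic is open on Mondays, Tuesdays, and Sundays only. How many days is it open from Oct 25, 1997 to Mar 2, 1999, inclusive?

Oct 25, 1997 is a Saturday.
That's 494 days from start to end, counting both.
494 = 7 × 70 + 4, so there are 70 full weeks plus 4 extra days.
Each full week contributes 3 days from the set (Mon, Tue, Sun): 70 × 3 = 210.
The 4 extra days are Sat, Sun, Mon, Tue — 3 of them qualify.
Total: 210 + 3 = 213.

213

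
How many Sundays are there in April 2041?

4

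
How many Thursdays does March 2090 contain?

2090-03-01 is a Wednesday.
That's 31 days from start to end, counting both.
31 = 7 × 4 + 3, so there are 4 full weeks plus 3 extra days.
Each full week contributes one Thursday: 4 so far.
The 3 extra days are Wednesday, Thursday, Friday — 1 of them qualifies.
Total: 4 + 1 = 5.

5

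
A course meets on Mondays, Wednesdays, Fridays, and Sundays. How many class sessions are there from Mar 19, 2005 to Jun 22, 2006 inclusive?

263

Mar 19, 2005 is a Saturday.
The range spans 461 days (inclusive of both endpoints).
461 = 7 × 65 + 6, so there are 65 full weeks plus 6 extra days.
Each full week contributes 4 days from the set (Mon, Wed, Fri, Sun): 65 × 4 = 260.
The 6 extra days are Sat, Sun, Mon, Tue, Wed, Thu — 3 of them qualify.
Total: 260 + 3 = 263.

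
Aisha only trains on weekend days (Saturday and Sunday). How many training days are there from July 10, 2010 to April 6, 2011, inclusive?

78

July 10, 2010 is a Saturday.
From July 10, 2010 to April 6, 2011 is 271 days inclusive.
271 = 7 × 38 + 5, so there are 38 full weeks plus 5 extra days.
Each full week contributes 2 weekend days (Sat, Sun): 38 × 2 = 76.
The 5 extra days are Saturday, Sunday, Monday, Tuesday, Wednesday — 2 of them qualify.
Total: 76 + 2 = 78.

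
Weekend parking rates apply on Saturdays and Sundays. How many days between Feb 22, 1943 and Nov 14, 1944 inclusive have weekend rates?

180

Feb 22, 1943 is a Monday.
The range spans 632 days (inclusive of both endpoints).
632 = 7 × 90 + 2, so there are 90 full weeks plus 2 extra days.
Each full week contributes 2 weekend days (Sat, Sun): 90 × 2 = 180.
The 2 extra days are Mon, Tue — none qualify.
Total: 180 + 0 = 180.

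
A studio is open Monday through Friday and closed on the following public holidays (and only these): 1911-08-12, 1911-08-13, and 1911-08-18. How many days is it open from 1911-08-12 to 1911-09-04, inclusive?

15

1911-08-12 is a Saturday.
That's 24 days from start to end, counting both.
24 = 7 × 3 + 3, so there are 3 full weeks plus 3 extra days.
Each full week contributes 5 weekdays (Mon–Fri): 3 × 5 = 15.
The 3 extra days are Sat, Sun, Mon — 1 of them qualifies.
Total: 15 + 1 = 16.
Holidays: 1911-08-12 (Sat); 1911-08-13 (Sun); 1911-08-18 (Fri).
1 of the 3 holidays fall on weekdays; the rest are weekends and were already excluded.
Business days: 16 − 1 = 15.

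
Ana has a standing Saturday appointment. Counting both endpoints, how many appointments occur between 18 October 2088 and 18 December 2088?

18 October 2088 is a Monday.
That's 62 days from start to end, counting both.
62 = 7 × 8 + 6, so there are 8 full weeks plus 6 extra days.
Each full week contributes one Saturday: 8 so far.
The 6 extra days are Mon, Tue, Wed, Thu, Fri, Sat — 1 of them qualifies.
Total: 8 + 1 = 9.

9 Saturdays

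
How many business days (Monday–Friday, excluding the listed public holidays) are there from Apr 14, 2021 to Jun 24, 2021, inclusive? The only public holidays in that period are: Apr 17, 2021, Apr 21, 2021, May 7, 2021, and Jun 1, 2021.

Apr 14, 2021 is a Wednesday.
The range spans 72 days (inclusive of both endpoints).
72 = 7 × 10 + 2, so there are 10 full weeks plus 2 extra days.
Each full week contributes 5 weekdays (Mon–Fri): 10 × 5 = 50.
The 2 extra days are Wednesday, Thursday — 2 of them qualify.
Total: 50 + 2 = 52.
Holidays: Apr 17, 2021 (Sat); Apr 21, 2021 (Wed); May 7, 2021 (Fri); Jun 1, 2021 (Tue).
3 of the 4 holidays fall on weekdays; the rest are weekends and were already excluded.
Business days: 52 − 3 = 49.

49 business days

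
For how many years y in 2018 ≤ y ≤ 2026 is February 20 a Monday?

Day of week of February 20 in each year:
2018: Tue, 2019: Wed, 2020: Thu, 2021: Sat, 2022: Sun, 2023: Mon ✓, 2024: Tue, 2025: Thu, 2026: Fri
Mondays: 2023.

1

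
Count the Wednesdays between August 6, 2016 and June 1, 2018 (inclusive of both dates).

August 6, 2016 is a Saturday.
From August 6, 2016 to June 1, 2018 is 665 days inclusive.
665 = 7 × 95, so the span is exactly 95 full weeks.
Each full week contributes one Wednesday: 95 so far.
Total: 95.

95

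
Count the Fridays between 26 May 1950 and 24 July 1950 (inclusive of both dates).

26 May 1950 is a Friday.
From 26 May 1950 to 24 July 1950 is 60 days inclusive.
60 = 7 × 8 + 4, so there are 8 full weeks plus 4 extra days.
Each full week contributes one Friday: 8 so far.
The 4 extra days are Friday, Saturday, Sunday, Monday — 1 of them qualifies.
Total: 8 + 1 = 9.

9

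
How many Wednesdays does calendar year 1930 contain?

53

1930-01-01 is a Wednesday.
From 1930-01-01 to 1930-12-31 is 365 days inclusive.
365 = 7 × 52 + 1, so there are 52 full weeks plus 1 extra day.
Each full week contributes one Wednesday: 52 so far.
The 1 extra day is Wednesday — 1 of them qualifies.
Total: 52 + 1 = 53.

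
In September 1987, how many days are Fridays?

4

September 1, 1987 is a Tuesday.
That's 30 days from start to end, counting both.
30 = 7 × 4 + 2, so there are 4 full weeks plus 2 extra days.
Each full week contributes one Friday: 4 so far.
The 2 extra days are Tuesday, Wednesday — none qualify.
Total: 4 + 0 = 4.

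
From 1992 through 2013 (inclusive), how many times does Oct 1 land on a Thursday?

3

Day of week of October 1 in each year:
1992: Thu ✓, 1993: Fri, 1994: Sat, 1995: Sun, 1996: Tue, 1997: Wed, 1998: Thu ✓, 1999: Fri, 2000: Sun, 2001: Mon, 2002: Tue, 2003: Wed, 2004: Fri, 2005: Sat, 2006: Sun, 2007: Mon, 2008: Wed, 2009: Thu ✓, 2010: Fri, 2011: Sat, 2012: Mon, 2013: Tue
Thursdays: 1992, 1998, 2009.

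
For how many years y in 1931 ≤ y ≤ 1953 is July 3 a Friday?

Day of week of July 3 in each year:
1931: Fri ✓, 1932: Sun, 1933: Mon, 1934: Tue, 1935: Wed, 1936: Fri ✓, 1937: Sat, 1938: Sun, 1939: Mon, 1940: Wed, 1941: Thu, 1942: Fri ✓, 1943: Sat, 1944: Mon, 1945: Tue, 1946: Wed, 1947: Thu, 1948: Sat, 1949: Sun, 1950: Mon, 1951: Tue, 1952: Thu, 1953: Fri ✓
Fridays: 1931, 1936, 1942, 1953.

4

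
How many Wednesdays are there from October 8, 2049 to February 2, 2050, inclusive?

17

October 8, 2049 is a Friday.
From October 8, 2049 to February 2, 2050 is 118 days inclusive.
118 = 7 × 16 + 6, so there are 16 full weeks plus 6 extra days.
Each full week contributes one Wednesday: 16 so far.
The 6 extra days are Friday, Saturday, Sunday, Monday, Tuesday, Wednesday — 1 of them qualifies.
Total: 16 + 1 = 17.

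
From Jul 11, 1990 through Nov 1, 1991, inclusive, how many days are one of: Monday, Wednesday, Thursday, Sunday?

Jul 11, 1990 is a Wednesday.
From Jul 11, 1990 to Nov 1, 1991 is 479 days inclusive.
479 = 7 × 68 + 3, so there are 68 full weeks plus 3 extra days.
Each full week contributes 4 days from the set (Mon, Wed, Thu, Sun): 68 × 4 = 272.
The 3 extra days are Wednesday, Thursday, Friday — 2 of them qualify.
Total: 272 + 2 = 274.

274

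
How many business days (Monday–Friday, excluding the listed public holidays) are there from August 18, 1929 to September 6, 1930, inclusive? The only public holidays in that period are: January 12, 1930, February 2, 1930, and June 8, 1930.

275

August 18, 1929 is a Sunday.
From August 18, 1929 to September 6, 1930 is 385 days inclusive.
385 = 7 × 55, so the span is exactly 55 full weeks.
Each full week contributes 5 weekdays (Mon–Fri): 55 × 5 = 275.
Total: 275.
Holidays: January 12, 1930 (Sun); February 2, 1930 (Sun); June 8, 1930 (Sun).
None of the 3 holidays fall on a weekday, so nothing to subtract.
Business days: 275 − 0 = 275.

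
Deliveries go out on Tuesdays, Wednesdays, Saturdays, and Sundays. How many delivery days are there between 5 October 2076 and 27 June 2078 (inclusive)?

360

5 October 2076 is a Monday.
That's 631 days from start to end, counting both.
631 = 7 × 90 + 1, so there are 90 full weeks plus 1 extra day.
Each full week contributes 4 days from the set (Tue, Wed, Sat, Sun): 90 × 4 = 360.
The 1 extra day is Monday — none qualify.
Total: 360 + 0 = 360.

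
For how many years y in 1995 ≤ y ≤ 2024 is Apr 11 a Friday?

4

Day of week of April 11 in each year:
1995: Tue, 1996: Thu, 1997: Fri ✓, 1998: Sat, 1999: Sun, 2000: Tue, 2001: Wed, 2002: Thu, 2003: Fri ✓, 2004: Sun, 2005: Mon, 2006: Tue, 2007: Wed, 2008: Fri ✓, 2009: Sat, 2010: Sun, 2011: Mon, 2012: Wed, 2013: Thu, 2014: Fri ✓, 2015: Sat, 2016: Mon, 2017: Tue, 2018: Wed, 2019: Thu, 2020: Sat, 2021: Sun, 2022: Mon, 2023: Tue, 2024: Thu
Fridays: 1997, 2003, 2008, 2014.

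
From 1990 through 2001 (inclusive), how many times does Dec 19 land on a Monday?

1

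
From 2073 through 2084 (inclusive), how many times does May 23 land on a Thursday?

Day of week of May 23 in each year:
2073: Tue, 2074: Wed, 2075: Thu ✓, 2076: Sat, 2077: Sun, 2078: Mon, 2079: Tue, 2080: Thu ✓, 2081: Fri, 2082: Sat, 2083: Sun, 2084: Tue
Thursdays: 2075, 2080.

2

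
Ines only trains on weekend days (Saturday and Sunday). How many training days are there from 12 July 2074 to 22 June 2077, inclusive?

308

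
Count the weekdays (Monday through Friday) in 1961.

260 weekdays

Jan 1, 1961 is a Sunday.
That's 365 days from start to end, counting both.
365 = 7 × 52 + 1, so there are 52 full weeks plus 1 extra day.
Each full week contributes 5 weekdays (Mon–Fri): 52 × 5 = 260.
The 1 extra day is Sunday — none qualify.
Total: 260 + 0 = 260.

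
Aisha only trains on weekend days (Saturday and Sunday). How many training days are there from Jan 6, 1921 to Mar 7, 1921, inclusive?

Jan 6, 1921 is a Thursday.
From Jan 6, 1921 to Mar 7, 1921 is 61 days inclusive.
61 = 7 × 8 + 5, so there are 8 full weeks plus 5 extra days.
Each full week contributes 2 weekend days (Sat, Sun): 8 × 2 = 16.
The 5 extra days are Thu, Fri, Sat, Sun, Mon — 2 of them qualify.
Total: 16 + 2 = 18.

18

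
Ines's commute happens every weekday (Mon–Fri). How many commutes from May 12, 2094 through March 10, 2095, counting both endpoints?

217

May 12, 2094 is a Wednesday.
From May 12, 2094 to March 10, 2095 is 303 days inclusive.
303 = 7 × 43 + 2, so there are 43 full weeks plus 2 extra days.
Each full week contributes 5 weekdays (Mon–Fri): 43 × 5 = 215.
The 2 extra days are Wed, Thu — 2 of them qualify.
Total: 215 + 2 = 217.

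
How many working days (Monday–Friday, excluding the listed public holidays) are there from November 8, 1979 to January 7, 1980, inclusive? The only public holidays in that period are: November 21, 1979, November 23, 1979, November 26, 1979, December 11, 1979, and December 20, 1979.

November 8, 1979 is a Thursday.
That's 61 days from start to end, counting both.
61 = 7 × 8 + 5, so there are 8 full weeks plus 5 extra days.
Each full week contributes 5 weekdays (Mon–Fri): 8 × 5 = 40.
The 5 extra days are Thu, Fri, Sat, Sun, Mon — 3 of them qualify.
Total: 40 + 3 = 43.
Holidays: November 21, 1979 (Wed); November 23, 1979 (Fri); November 26, 1979 (Mon); December 11, 1979 (Tue); December 20, 1979 (Thu).
All 5 holidays fall on weekdays, so subtract 5.
Business days: 43 − 5 = 38.

38 working days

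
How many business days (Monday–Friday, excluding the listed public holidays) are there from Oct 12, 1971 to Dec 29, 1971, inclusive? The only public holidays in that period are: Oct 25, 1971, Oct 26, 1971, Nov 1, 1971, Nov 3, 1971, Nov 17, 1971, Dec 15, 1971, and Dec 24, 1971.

Oct 12, 1971 is a Tuesday.
That's 79 days from start to end, counting both.
79 = 7 × 11 + 2, so there are 11 full weeks plus 2 extra days.
Each full week contributes 5 weekdays (Mon–Fri): 11 × 5 = 55.
The 2 extra days are Tuesday, Wednesday — 2 of them qualify.
Total: 55 + 2 = 57.
Holidays: Oct 25, 1971 (Mon); Oct 26, 1971 (Tue); Nov 1, 1971 (Mon); Nov 3, 1971 (Wed); Nov 17, 1971 (Wed); Dec 15, 1971 (Wed); Dec 24, 1971 (Fri).
All 7 holidays fall on weekdays, so subtract 7.
Business days: 57 − 7 = 50.

50 business days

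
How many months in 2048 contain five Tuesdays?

4

A month has five Tuesdays exactly when Tuesday falls within its first (length − 28) days.
Jan: 31 days, starts Wed → 5 of Wed, Thu, Fri
Feb: 29 days, starts Sat → 5 of Sat
Mar: 31 days, starts Sun → 5 of Sun, Mon, Tue ✓
Apr: 30 days, starts Wed → 5 of Wed, Thu
May: 31 days, starts Fri → 5 of Fri, Sat, Sun
Jun: 30 days, starts Mon → 5 of Mon, Tue ✓
Jul: 31 days, starts Wed → 5 of Wed, Thu, Fri
Aug: 31 days, starts Sat → 5 of Sat, Sun, Mon
Sep: 30 days, starts Tue → 5 of Tue, Wed ✓
Oct: 31 days, starts Thu → 5 of Thu, Fri, Sat
Nov: 30 days, starts Sun → 5 of Sun, Mon
Dec: 31 days, starts Tue → 5 of Tue, Wed, Thu ✓
Months with five Tuesdays: Mar, Jun, Sep, Dec.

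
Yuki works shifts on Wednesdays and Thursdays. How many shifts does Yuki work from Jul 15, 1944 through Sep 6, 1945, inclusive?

120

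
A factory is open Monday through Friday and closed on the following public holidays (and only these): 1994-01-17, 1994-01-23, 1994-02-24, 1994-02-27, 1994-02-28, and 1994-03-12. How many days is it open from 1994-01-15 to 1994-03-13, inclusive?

37 business days

1994-01-15 is a Saturday.
The range spans 58 days (inclusive of both endpoints).
58 = 7 × 8 + 2, so there are 8 full weeks plus 2 extra days.
Each full week contributes 5 weekdays (Mon–Fri): 8 × 5 = 40.
The 2 extra days are Saturday, Sunday — none qualify.
Total: 40 + 0 = 40.
Holidays: 1994-01-17 (Mon); 1994-01-23 (Sun); 1994-02-24 (Thu); 1994-02-27 (Sun); 1994-02-28 (Mon); 1994-03-12 (Sat).
3 of the 6 holidays fall on weekdays; the rest are weekends and were already excluded.
Business days: 40 − 3 = 37.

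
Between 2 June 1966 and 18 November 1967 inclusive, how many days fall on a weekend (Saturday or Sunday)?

153

2 June 1966 is a Thursday.
The range spans 535 days (inclusive of both endpoints).
535 = 7 × 76 + 3, so there are 76 full weeks plus 3 extra days.
Each full week contributes 2 weekend days (Sat, Sun): 76 × 2 = 152.
The 3 extra days are Thu, Fri, Sat — 1 of them qualifies.
Total: 152 + 1 = 153.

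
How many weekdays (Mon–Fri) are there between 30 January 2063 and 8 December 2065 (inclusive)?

746

30 January 2063 is a Tuesday.
That's 1044 days from start to end, counting both.
1044 = 7 × 149 + 1, so there are 149 full weeks plus 1 extra day.
Each full week contributes 5 weekdays (Mon–Fri): 149 × 5 = 745.
The 1 extra day is Tuesday — 1 of them qualifies.
Total: 745 + 1 = 746.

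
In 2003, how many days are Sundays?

Jan 1, 2003 is a Wednesday.
The range spans 365 days (inclusive of both endpoints).
365 = 7 × 52 + 1, so there are 52 full weeks plus 1 extra day.
Each full week contributes one Sunday: 52 so far.
The 1 extra day is Wednesday — none qualify.
Total: 52 + 0 = 52.

52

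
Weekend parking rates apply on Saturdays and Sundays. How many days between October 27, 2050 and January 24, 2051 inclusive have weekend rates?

October 27, 2050 is a Thursday.
That's 90 days from start to end, counting both.
90 = 7 × 12 + 6, so there are 12 full weeks plus 6 extra days.
Each full week contributes 2 weekend days (Sat, Sun): 12 × 2 = 24.
The 6 extra days are Thu, Fri, Sat, Sun, Mon, Tue — 2 of them qualify.
Total: 24 + 2 = 26.

26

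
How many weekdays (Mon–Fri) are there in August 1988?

Aug 1, 1988 is a Monday.
From Aug 1, 1988 to Aug 31, 1988 is 31 days inclusive.
31 = 7 × 4 + 3, so there are 4 full weeks plus 3 extra days.
Each full week contributes 5 weekdays (Mon–Fri): 4 × 5 = 20.
The 3 extra days are Mon, Tue, Wed — 3 of them qualify.
Total: 20 + 3 = 23.

23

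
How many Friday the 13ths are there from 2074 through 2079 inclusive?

10

Friday-the-13ths by year:
2074: Apr, Jul
2075: Sep, Dec
2076: Mar, Nov
2077: Aug
2078: May
2079: Jan, Oct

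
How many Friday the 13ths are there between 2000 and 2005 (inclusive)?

9

Friday-the-13ths by year:
2000: Oct
2001: Apr, Jul
2002: Sep, Dec
2003: Jun
2004: Feb, Aug
2005: May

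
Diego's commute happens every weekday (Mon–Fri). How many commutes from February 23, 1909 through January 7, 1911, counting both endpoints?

489 weekdays

February 23, 1909 is a Tuesday.
The range spans 684 days (inclusive of both endpoints).
684 = 7 × 97 + 5, so there are 97 full weeks plus 5 extra days.
Each full week contributes 5 weekdays (Mon–Fri): 97 × 5 = 485.
The 5 extra days are Tuesday, Wednesday, Thursday, Friday, Saturday — 4 of them qualify.
Total: 485 + 4 = 489.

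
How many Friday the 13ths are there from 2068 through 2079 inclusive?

22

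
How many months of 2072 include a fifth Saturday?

5

A month has five Saturdays exactly when Saturday falls within its first (length − 28) days.
Jan: 31 days, starts Fri → 5 of Fri, Sat, Sun ✓
Feb: 29 days, starts Mon → 5 of Mon
Mar: 31 days, starts Tue → 5 of Tue, Wed, Thu
Apr: 30 days, starts Fri → 5 of Fri, Sat ✓
May: 31 days, starts Sun → 5 of Sun, Mon, Tue
Jun: 30 days, starts Wed → 5 of Wed, Thu
Jul: 31 days, starts Fri → 5 of Fri, Sat, Sun ✓
Aug: 31 days, starts Mon → 5 of Mon, Tue, Wed
Sep: 30 days, starts Thu → 5 of Thu, Fri
Oct: 31 days, starts Sat → 5 of Sat, Sun, Mon ✓
Nov: 30 days, starts Tue → 5 of Tue, Wed
Dec: 31 days, starts Thu → 5 of Thu, Fri, Sat ✓
Months with five Saturdays: Jan, Apr, Jul, Oct, Dec.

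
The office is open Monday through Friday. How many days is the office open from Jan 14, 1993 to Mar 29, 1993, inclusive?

Jan 14, 1993 is a Thursday.
That's 75 days from start to end, counting both.
75 = 7 × 10 + 5, so there are 10 full weeks plus 5 extra days.
Each full week contributes 5 weekdays (Mon–Fri): 10 × 5 = 50.
The 5 extra days are Thursday, Friday, Saturday, Sunday, Monday — 3 of them qualify.
Total: 50 + 3 = 53.

53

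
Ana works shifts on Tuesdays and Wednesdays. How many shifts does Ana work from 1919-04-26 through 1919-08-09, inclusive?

1919-04-26 is a Saturday.
From 1919-04-26 to 1919-08-09 is 106 days inclusive.
106 = 7 × 15 + 1, so there are 15 full weeks plus 1 extra day.
Each full week contributes 2 days from the set (Tue, Wed): 15 × 2 = 30.
The 1 extra day is Saturday — none qualify.
Total: 30 + 0 = 30.

30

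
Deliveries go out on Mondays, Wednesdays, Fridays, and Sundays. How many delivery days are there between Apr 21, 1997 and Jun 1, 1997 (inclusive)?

24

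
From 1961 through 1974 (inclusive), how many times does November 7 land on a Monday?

1

Day of week of November 7 in each year:
1961: Tue, 1962: Wed, 1963: Thu, 1964: Sat, 1965: Sun, 1966: Mon ✓, 1967: Tue, 1968: Thu, 1969: Fri, 1970: Sat, 1971: Sun, 1972: Tue, 1973: Wed, 1974: Thu
Mondays: 1966.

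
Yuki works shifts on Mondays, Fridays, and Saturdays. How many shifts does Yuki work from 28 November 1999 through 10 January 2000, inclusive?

28 November 1999 is a Sunday.
From 28 November 1999 to 10 January 2000 is 44 days inclusive.
44 = 7 × 6 + 2, so there are 6 full weeks plus 2 extra days.
Each full week contributes 3 days from the set (Mon, Fri, Sat): 6 × 3 = 18.
The 2 extra days are Sun, Mon — 1 of them qualifies.
Total: 18 + 1 = 19.

19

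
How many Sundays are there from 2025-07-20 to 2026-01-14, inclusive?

2025-07-20 is a Sunday.
That's 179 days from start to end, counting both.
179 = 7 × 25 + 4, so there are 25 full weeks plus 4 extra days.
Each full week contributes one Sunday: 25 so far.
The 4 extra days are Sun, Mon, Tue, Wed — 1 of them qualifies.
Total: 25 + 1 = 26.

26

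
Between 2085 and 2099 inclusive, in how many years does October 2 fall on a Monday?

Day of week of October 2 in each year:
2085: Tue, 2086: Wed, 2087: Thu, 2088: Sat, 2089: Sun, 2090: Mon ✓, 2091: Tue, 2092: Thu, 2093: Fri, 2094: Sat, 2095: Sun, 2096: Tue, 2097: Wed, 2098: Thu, 2099: Fri
Mondays: 2090.

1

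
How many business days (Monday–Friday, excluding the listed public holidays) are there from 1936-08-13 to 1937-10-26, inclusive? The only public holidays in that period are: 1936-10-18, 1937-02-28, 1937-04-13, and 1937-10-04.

312

1936-08-13 is a Thursday.
The range spans 440 days (inclusive of both endpoints).
440 = 7 × 62 + 6, so there are 62 full weeks plus 6 extra days.
Each full week contributes 5 weekdays (Mon–Fri): 62 × 5 = 310.
The 6 extra days are Thu, Fri, Sat, Sun, Mon, Tue — 4 of them qualify.
Total: 310 + 4 = 314.
Holidays: 1936-10-18 (Sun); 1937-02-28 (Sun); 1937-04-13 (Tue); 1937-10-04 (Mon).
2 of the 4 holidays fall on weekdays; the rest are weekends and were already excluded.
Business days: 314 − 2 = 312.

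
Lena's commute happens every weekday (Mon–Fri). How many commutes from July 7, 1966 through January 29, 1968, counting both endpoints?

July 7, 1966 is a Thursday.
That's 572 days from start to end, counting both.
572 = 7 × 81 + 5, so there are 81 full weeks plus 5 extra days.
Each full week contributes 5 weekdays (Mon–Fri): 81 × 5 = 405.
The 5 extra days are Thu, Fri, Sat, Sun, Mon — 3 of them qualify.
Total: 405 + 3 = 408.

408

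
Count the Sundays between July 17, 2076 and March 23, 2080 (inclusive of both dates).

192 Sundays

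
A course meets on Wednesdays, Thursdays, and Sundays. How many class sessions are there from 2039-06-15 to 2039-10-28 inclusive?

59

2039-06-15 is a Wednesday.
From 2039-06-15 to 2039-10-28 is 136 days inclusive.
136 = 7 × 19 + 3, so there are 19 full weeks plus 3 extra days.
Each full week contributes 3 days from the set (Wed, Thu, Sun): 19 × 3 = 57.
The 3 extra days are Wed, Thu, Fri — 2 of them qualify.
Total: 57 + 2 = 59.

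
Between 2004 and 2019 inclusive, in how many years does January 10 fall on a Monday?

Day of week of January 10 in each year:
2004: Sat, 2005: Mon ✓, 2006: Tue, 2007: Wed, 2008: Thu, 2009: Sat, 2010: Sun, 2011: Mon ✓, 2012: Tue, 2013: Thu, 2014: Fri, 2015: Sat, 2016: Sun, 2017: Tue, 2018: Wed, 2019: Thu
Mondays: 2005, 2011.

2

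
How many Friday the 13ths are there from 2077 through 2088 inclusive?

19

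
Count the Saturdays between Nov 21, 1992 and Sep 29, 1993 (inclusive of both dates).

45 Saturdays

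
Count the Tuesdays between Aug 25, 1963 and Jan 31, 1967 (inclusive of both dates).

Aug 25, 1963 is a Sunday.
From Aug 25, 1963 to Jan 31, 1967 is 1256 days inclusive.
1256 = 7 × 179 + 3, so there are 179 full weeks plus 3 extra days.
Each full week contributes one Tuesday: 179 so far.
The 3 extra days are Sunday, Monday, Tuesday — 1 of them qualifies.
Total: 179 + 1 = 180.

180 Tuesdays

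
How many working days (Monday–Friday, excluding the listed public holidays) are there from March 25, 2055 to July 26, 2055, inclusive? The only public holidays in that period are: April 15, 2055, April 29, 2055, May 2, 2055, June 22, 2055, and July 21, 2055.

84

March 25, 2055 is a Thursday.
The range spans 124 days (inclusive of both endpoints).
124 = 7 × 17 + 5, so there are 17 full weeks plus 5 extra days.
Each full week contributes 5 weekdays (Mon–Fri): 17 × 5 = 85.
The 5 extra days are Thu, Fri, Sat, Sun, Mon — 3 of them qualify.
Total: 85 + 3 = 88.
Holidays: April 15, 2055 (Thu); April 29, 2055 (Thu); May 2, 2055 (Sun); June 22, 2055 (Tue); July 21, 2055 (Wed).
4 of the 5 holidays fall on weekdays; the rest are weekends and were already excluded.
Business days: 88 − 4 = 84.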